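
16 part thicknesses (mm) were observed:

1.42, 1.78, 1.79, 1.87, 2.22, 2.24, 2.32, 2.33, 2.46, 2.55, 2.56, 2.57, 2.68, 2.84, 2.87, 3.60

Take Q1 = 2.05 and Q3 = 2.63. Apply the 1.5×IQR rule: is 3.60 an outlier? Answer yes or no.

IQR = Q3 − Q1 = 2.63 − 2.05 = 0.58.
Lower fence = Q1 − 1.5·IQR = 2.05 − 0.87 = 1.18.
Upper fence = Q3 + 1.5·IQR = 2.63 + 0.87 = 3.50.
3.60 lies above the upper fence.

yes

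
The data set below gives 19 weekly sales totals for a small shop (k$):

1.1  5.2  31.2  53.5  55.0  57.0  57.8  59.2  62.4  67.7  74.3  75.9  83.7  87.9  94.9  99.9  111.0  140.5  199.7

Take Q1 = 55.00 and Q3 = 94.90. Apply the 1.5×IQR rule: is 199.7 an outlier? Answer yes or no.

IQR = Q3 − Q1 = 94.90 − 55.00 = 39.90.
Lower fence = Q1 − 1.5·IQR = 55.00 − 59.85 = -4.85.
Upper fence = Q3 + 1.5·IQR = 94.90 + 59.85 = 154.75.
199.7 lies above the upper fence.

yes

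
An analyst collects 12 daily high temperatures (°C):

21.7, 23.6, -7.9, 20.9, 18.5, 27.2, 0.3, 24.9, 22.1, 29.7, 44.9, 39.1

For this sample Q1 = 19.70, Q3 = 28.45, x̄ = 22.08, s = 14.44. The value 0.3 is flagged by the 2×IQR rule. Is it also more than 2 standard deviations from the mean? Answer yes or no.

no

z = (0.3 − 22.08) / 14.44 = -1.51.
|z| = 1.51 ≤ 2.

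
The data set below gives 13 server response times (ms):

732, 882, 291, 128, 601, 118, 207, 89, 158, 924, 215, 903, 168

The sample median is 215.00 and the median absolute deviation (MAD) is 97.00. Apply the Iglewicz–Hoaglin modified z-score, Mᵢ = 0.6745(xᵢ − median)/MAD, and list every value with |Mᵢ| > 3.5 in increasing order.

|Mᵢ| > 3.5 ⇔ |xᵢ − 215.00| > 3.5·97.00/0.6745 = 503.34.
So outliers lie outside [-288.34, 718.34].
732: M = 3.60 → outlier.
882: M = 4.64 → outlier.
903: M = 4.78 → outlier.
924: M = 4.93 → outlier.

732, 882, 903, 924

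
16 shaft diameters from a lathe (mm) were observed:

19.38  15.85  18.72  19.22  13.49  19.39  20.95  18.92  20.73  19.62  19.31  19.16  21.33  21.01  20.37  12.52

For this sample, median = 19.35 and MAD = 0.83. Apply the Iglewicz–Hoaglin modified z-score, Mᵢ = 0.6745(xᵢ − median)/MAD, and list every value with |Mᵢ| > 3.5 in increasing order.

|Mᵢ| > 3.5 ⇔ |xᵢ − 19.35| > 3.5·0.83/0.6745 = 4.31.
So outliers lie outside [15.04, 23.66].
12.52: M = -5.55 → outlier.
13.49: M = -4.76 → outlier.

12.52, 13.49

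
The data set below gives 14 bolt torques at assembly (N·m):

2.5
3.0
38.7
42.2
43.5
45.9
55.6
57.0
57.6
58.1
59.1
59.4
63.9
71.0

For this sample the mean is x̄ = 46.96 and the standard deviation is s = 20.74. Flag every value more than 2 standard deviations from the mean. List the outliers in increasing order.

Cutoffs at x̄ ± 2s: 46.96 ± 2·20.74 = [5.48, 88.44].
2.5: z = -2.14, |z| > 2 → outlier.
3.0: z = -2.12, |z| > 2 → outlier.
Every other value lies within [5.48, 88.44].

2.5, 3.0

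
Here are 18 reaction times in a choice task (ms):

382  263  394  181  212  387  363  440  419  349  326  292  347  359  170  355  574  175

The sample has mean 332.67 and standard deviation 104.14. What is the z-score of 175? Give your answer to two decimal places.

z = (175 − 332.67) / 104.14 = -1.51.

-1.51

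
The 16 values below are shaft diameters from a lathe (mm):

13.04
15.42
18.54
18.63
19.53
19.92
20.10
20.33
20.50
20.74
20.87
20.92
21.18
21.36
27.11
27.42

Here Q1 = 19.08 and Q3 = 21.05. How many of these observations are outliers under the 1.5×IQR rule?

4

IQR = 1.97; fences at 19.08 − 2.955 = 16.125 and 21.05 + 2.955 = 24.005.
Outside the cutoffs: 13.04, 15.42, 27.11, 27.42.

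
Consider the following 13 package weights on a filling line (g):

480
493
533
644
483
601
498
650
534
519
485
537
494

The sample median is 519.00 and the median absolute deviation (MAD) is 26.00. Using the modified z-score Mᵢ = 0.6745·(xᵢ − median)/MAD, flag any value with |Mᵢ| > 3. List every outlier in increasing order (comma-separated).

644, 650

|Mᵢ| > 3 ⇔ |xᵢ − 519.00| > 3·26.00/0.6745 = 115.64.
So outliers lie outside [403.36, 634.64].
644: M = 3.24 → outlier.
650: M = 3.40 → outlier.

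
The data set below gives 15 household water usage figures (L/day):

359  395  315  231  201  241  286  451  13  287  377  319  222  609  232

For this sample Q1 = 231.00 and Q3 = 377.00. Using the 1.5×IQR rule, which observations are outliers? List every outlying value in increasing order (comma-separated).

609

IQR = Q3 − Q1 = 377.00 − 231.00 = 146.00.
Lower fence = Q1 − 1.5·IQR = 231.00 − 219.00 = 12.00.
Upper fence = Q3 + 1.5·IQR = 377.00 + 219.00 = 596.00.
609 > 596.00 → outlier.
All remaining values lie within [12.00, 596.00].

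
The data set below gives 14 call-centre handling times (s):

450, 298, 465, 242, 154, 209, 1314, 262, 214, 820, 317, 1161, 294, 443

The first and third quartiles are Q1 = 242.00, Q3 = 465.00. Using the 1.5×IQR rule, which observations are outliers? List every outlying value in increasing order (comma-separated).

820, 1161, 1314

IQR = Q3 − Q1 = 465.00 − 242.00 = 223.00.
Lower fence = Q1 − 1.5·IQR = 242.00 − 334.50 = -92.50.
Upper fence = Q3 + 1.5·IQR = 465.00 + 334.50 = 799.50.
820 > 799.50 → outlier.
1161 > 799.50 → outlier.
1314 > 799.50 → outlier.
All remaining values lie within [-92.50, 799.50].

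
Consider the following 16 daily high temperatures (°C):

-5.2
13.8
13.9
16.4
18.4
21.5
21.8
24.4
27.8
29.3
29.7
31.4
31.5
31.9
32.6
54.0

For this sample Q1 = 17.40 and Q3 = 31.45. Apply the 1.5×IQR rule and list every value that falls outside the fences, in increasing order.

-5.2, 54.0

IQR = Q3 − Q1 = 31.45 − 17.40 = 14.05.
Lower fence = Q1 − 1.5·IQR = 17.40 − 21.075 = -3.675.
Upper fence = Q3 + 1.5·IQR = 31.45 + 21.075 = 52.525.
-5.2 < -3.675 → outlier.
54.0 > 52.525 → outlier.
All remaining values lie within [-3.675, 52.525].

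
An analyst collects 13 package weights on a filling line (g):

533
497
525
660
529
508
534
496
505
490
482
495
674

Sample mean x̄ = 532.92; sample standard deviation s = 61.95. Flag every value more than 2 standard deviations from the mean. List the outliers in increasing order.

660, 674

Cutoffs at x̄ ± 2s: 532.92 ± 2·61.95 = [409.02, 656.82].
660: z = 2.05, |z| > 2 → outlier.
674: z = 2.28, |z| > 2 → outlier.
Every other value lies within [409.02, 656.82].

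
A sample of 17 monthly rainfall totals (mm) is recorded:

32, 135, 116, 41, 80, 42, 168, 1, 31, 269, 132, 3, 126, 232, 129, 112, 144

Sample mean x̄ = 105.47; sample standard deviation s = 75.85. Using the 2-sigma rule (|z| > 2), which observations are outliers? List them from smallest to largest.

Cutoffs at x̄ ± 2s: 105.47 ± 2·75.85 = [-46.23, 257.17].
269: z = 2.16, |z| > 2 → outlier.
Every other value lies within [-46.23, 257.17].

269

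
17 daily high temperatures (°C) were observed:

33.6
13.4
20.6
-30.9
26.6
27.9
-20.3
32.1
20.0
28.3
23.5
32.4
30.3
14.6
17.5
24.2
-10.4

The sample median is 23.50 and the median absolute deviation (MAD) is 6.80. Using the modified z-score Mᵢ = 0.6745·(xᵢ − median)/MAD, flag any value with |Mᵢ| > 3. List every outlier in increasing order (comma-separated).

-30.9, -20.3, -10.4

|Mᵢ| > 3 ⇔ |xᵢ − 23.50| > 3·6.80/0.6745 = 30.24.
So outliers lie outside [-6.74, 53.74].
-30.9: M = -5.40 → outlier.
-20.3: M = -4.34 → outlier.
-10.4: M = -3.36 → outlier.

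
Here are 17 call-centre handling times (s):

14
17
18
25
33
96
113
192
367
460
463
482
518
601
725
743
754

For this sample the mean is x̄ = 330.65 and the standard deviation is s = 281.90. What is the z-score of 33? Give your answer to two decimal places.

-1.06

z = (33 − 330.65) / 281.90 = -1.06.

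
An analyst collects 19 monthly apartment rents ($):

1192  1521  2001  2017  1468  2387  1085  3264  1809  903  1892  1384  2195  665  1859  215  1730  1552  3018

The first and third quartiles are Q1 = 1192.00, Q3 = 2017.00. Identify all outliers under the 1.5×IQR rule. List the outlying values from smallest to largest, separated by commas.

IQR = Q3 − Q1 = 2017.00 − 1192.00 = 825.00.
Lower fence = Q1 − 1.5·IQR = 1192.00 − 1237.50 = -45.50.
Upper fence = Q3 + 1.5·IQR = 2017.00 + 1237.50 = 3254.50.
3264 > 3254.50 → outlier.
All remaining values lie within [-45.50, 3254.50].

3264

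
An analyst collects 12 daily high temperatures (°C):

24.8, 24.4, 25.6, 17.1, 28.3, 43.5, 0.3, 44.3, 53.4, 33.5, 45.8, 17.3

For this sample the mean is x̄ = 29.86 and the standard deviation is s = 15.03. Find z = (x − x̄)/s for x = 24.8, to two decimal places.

-0.34

z = (24.8 − 29.86) / 15.03 = -0.34.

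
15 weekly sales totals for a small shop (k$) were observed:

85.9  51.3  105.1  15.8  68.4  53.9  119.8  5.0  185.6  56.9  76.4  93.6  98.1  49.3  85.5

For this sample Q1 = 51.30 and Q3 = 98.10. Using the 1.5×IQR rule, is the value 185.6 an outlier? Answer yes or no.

IQR = Q3 − Q1 = 98.10 − 51.30 = 46.80.
Lower fence = Q1 − 1.5·IQR = 51.30 − 70.20 = -18.90.
Upper fence = Q3 + 1.5·IQR = 98.10 + 70.20 = 168.30.
185.6 lies above the upper fence.

yes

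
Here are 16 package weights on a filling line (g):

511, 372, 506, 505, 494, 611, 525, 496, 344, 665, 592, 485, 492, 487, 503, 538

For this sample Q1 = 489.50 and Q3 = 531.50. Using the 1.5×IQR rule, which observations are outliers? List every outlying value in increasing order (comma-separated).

IQR = Q3 − Q1 = 531.50 − 489.50 = 42.00.
Lower fence = Q1 − 1.5·IQR = 489.50 − 63.00 = 426.50.
Upper fence = Q3 + 1.5·IQR = 531.50 + 63.00 = 594.50.
344 < 426.50 → outlier.
372 < 426.50 → outlier.
611 > 594.50 → outlier.
665 > 594.50 → outlier.
All remaining values lie within [426.50, 594.50].

344, 372, 611, 665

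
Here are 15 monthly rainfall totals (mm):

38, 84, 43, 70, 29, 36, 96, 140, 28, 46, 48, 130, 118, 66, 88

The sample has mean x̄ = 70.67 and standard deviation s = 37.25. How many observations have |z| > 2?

Cutoffs: x̄ ± 2s = [-3.83, 145.17].
Every value lies within the cutoffs.

0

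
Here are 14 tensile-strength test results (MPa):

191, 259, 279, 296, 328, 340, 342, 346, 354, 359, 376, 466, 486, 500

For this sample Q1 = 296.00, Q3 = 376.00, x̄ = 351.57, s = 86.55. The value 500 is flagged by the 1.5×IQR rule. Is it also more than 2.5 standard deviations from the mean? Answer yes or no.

z = (500 − 351.57) / 86.55 = 1.71.
|z| = 1.71 ≤ 2.5.

no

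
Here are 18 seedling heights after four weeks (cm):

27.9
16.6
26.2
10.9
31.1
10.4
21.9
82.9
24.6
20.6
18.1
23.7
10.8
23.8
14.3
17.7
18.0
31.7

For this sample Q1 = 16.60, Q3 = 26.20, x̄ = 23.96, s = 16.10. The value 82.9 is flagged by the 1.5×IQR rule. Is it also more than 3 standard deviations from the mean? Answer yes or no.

yes

z = (82.9 − 23.96) / 16.10 = 3.66.
|z| = 3.66 > 3.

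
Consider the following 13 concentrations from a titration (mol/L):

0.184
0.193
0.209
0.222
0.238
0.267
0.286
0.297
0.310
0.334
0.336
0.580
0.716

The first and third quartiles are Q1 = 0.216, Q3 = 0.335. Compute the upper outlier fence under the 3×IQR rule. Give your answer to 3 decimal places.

IQR = Q3 − Q1 = 0.335 − 0.216 = 0.119.
Lower fence = Q1 − 3·IQR = 0.216 − 0.357 = -0.141.
Upper fence = Q3 + 3·IQR = 0.335 + 0.357 = 0.692.

0.692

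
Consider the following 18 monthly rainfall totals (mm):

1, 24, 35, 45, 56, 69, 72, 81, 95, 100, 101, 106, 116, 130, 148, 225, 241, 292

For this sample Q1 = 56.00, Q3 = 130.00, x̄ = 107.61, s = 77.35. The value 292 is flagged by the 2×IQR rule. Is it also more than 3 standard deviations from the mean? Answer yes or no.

z = (292 − 107.61) / 77.35 = 2.38.
|z| = 2.38 ≤ 3.

no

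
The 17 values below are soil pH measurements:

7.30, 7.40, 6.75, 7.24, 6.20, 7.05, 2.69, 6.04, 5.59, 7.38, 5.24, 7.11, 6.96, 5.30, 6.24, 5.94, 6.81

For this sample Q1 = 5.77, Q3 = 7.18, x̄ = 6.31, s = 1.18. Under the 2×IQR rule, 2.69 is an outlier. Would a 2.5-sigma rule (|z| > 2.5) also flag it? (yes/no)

z = (2.69 − 6.31) / 1.18 = -3.07.
|z| = 3.07 > 2.5.

yes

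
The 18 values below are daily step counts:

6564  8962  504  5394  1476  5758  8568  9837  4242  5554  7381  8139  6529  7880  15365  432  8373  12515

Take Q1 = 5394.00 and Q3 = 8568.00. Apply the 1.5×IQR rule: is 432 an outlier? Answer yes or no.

yes

IQR = Q3 − Q1 = 8568.00 − 5394.00 = 3174.00.
Lower fence = Q1 − 1.5·IQR = 5394.00 − 4761.00 = 633.00.
Upper fence = Q3 + 1.5·IQR = 8568.00 + 4761.00 = 13329.00.
432 lies below the lower fence.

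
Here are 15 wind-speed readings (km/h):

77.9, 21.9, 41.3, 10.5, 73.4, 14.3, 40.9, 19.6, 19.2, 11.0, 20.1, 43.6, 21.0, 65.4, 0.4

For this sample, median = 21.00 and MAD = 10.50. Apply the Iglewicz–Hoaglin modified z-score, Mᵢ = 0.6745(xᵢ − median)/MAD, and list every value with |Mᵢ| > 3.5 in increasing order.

77.9

|Mᵢ| > 3.5 ⇔ |xᵢ − 21.00| > 3.5·10.50/0.6745 = 54.48.
So outliers lie outside [-33.48, 75.48].
77.9: M = 3.66 → outlier.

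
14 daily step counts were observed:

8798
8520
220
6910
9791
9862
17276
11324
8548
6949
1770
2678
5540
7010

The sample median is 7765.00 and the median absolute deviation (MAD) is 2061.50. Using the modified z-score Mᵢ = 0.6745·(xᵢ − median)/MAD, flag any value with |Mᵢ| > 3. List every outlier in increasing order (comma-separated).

17276

|Mᵢ| > 3 ⇔ |xᵢ − 7765.00| > 3·2061.50/0.6745 = 9169.01.
So outliers lie outside [-1404.01, 16934.01].
17276: M = 3.11 → outlier.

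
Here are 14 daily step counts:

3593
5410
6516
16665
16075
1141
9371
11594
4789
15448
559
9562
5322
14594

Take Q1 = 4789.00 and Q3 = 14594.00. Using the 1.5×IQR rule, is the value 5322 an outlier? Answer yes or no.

no

IQR = Q3 − Q1 = 14594.00 − 4789.00 = 9805.00.
Lower fence = Q1 − 1.5·IQR = 4789.00 − 14707.50 = -9918.50.
Upper fence = Q3 + 1.5·IQR = 14594.00 + 14707.50 = 29301.50.
5322 lies within [-9918.50, 29301.50].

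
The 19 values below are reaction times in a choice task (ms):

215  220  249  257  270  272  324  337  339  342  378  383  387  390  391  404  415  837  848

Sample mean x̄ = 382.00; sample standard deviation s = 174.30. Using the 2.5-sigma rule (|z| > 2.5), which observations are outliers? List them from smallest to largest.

837, 848

Cutoffs at x̄ ± 2.5s: 382.00 ± 2.5·174.30 = [-53.75, 817.75].
837: z = 2.61, |z| > 2.5 → outlier.
848: z = 2.67, |z| > 2.5 → outlier.
Every other value lies within [-53.75, 817.75].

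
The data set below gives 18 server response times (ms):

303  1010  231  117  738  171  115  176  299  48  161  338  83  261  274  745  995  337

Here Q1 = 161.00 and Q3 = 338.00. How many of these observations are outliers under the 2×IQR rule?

4

IQR = 177.00; fences at 161.00 − 354.00 = -193.00 and 338.00 + 354.00 = 692.00.
Outside the cutoffs: 738, 745, 995, 1010.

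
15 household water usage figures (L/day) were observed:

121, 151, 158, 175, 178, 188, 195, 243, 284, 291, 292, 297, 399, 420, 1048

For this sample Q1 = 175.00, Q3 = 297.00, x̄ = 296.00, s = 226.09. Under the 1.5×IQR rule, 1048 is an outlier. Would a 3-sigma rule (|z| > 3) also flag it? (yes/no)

yes

z = (1048 − 296.00) / 226.09 = 3.33.
|z| = 3.33 > 3.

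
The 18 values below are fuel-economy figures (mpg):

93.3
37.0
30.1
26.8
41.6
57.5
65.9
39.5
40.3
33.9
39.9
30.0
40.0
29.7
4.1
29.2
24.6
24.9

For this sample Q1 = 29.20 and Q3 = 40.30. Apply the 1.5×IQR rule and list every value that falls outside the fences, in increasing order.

4.1, 57.5, 65.9, 93.3

IQR = Q3 − Q1 = 40.30 − 29.20 = 11.10.
Lower fence = Q1 − 1.5·IQR = 29.20 − 16.65 = 12.55.
Upper fence = Q3 + 1.5·IQR = 40.30 + 16.65 = 56.95.
4.1 < 12.55 → outlier.
57.5 > 56.95 → outlier.
65.9 > 56.95 → outlier.
93.3 > 56.95 → outlier.
All remaining values lie within [12.55, 56.95].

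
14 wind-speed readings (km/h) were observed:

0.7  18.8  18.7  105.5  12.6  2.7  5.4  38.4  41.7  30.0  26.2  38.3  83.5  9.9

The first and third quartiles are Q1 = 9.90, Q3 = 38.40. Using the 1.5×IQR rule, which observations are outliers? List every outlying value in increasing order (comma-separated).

83.5, 105.5

IQR = Q3 − Q1 = 38.40 − 9.90 = 28.50.
Lower fence = Q1 − 1.5·IQR = 9.90 − 42.75 = -32.85.
Upper fence = Q3 + 1.5·IQR = 38.40 + 42.75 = 81.15.
83.5 > 81.15 → outlier.
105.5 > 81.15 → outlier.
All remaining values lie within [-32.85, 81.15].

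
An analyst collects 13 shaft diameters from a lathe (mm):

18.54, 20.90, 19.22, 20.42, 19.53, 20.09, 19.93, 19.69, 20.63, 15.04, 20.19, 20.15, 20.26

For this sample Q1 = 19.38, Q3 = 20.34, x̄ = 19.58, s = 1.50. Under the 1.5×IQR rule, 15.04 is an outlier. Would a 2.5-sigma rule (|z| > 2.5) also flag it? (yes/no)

z = (15.04 − 19.58) / 1.50 = -3.03.
|z| = 3.03 > 2.5.

yes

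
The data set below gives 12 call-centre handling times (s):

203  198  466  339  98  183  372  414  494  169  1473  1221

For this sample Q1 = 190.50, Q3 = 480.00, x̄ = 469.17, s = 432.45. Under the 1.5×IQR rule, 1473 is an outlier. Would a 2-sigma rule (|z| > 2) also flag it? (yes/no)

yes

z = (1473 − 469.17) / 432.45 = 2.32.
|z| = 2.32 > 2.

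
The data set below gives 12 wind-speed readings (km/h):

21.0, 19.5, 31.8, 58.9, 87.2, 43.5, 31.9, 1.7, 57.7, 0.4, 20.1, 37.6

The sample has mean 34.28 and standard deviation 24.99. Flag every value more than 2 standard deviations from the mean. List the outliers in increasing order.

87.2

Cutoffs at x̄ ± 2s: 34.28 ± 2·24.99 = [-15.70, 84.26].
87.2: z = 2.12, |z| > 2 → outlier.
Every other value lies within [-15.70, 84.26].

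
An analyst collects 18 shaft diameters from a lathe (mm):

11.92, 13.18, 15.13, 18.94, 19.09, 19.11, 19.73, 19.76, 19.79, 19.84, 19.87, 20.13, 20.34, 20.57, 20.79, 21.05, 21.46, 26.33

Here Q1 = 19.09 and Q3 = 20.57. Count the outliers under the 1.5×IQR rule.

IQR = 1.48; fences at 19.09 − 2.22 = 16.87 and 20.57 + 2.22 = 22.79.
Outside the cutoffs: 11.92, 13.18, 15.13, 26.33.

4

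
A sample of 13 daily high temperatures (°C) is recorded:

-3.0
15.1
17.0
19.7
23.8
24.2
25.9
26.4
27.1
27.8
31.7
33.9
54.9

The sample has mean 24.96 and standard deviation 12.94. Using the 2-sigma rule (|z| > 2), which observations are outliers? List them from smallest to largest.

Cutoffs at x̄ ± 2s: 24.96 ± 2·12.94 = [-0.92, 50.84].
-3.0: z = -2.16, |z| > 2 → outlier.
54.9: z = 2.31, |z| > 2 → outlier.
Every other value lies within [-0.92, 50.84].

-3.0, 54.9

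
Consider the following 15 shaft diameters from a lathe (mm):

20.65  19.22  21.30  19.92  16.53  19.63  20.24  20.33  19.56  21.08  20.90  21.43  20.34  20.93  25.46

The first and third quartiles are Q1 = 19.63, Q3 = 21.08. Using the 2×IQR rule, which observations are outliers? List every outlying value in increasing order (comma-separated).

16.53, 25.46

IQR = Q3 − Q1 = 21.08 − 19.63 = 1.45.
Lower fence = Q1 − 2·IQR = 19.63 − 2.90 = 16.73.
Upper fence = Q3 + 2·IQR = 21.08 + 2.90 = 23.98.
16.53 < 16.73 → outlier.
25.46 > 23.98 → outlier.
All remaining values lie within [16.73, 23.98].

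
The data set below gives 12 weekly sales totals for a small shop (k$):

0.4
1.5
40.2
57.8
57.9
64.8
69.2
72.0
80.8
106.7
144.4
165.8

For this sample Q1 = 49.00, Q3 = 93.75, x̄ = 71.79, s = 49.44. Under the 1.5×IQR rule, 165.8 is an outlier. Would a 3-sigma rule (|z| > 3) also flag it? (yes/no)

z = (165.8 − 71.79) / 49.44 = 1.90.
|z| = 1.90 ≤ 3.

no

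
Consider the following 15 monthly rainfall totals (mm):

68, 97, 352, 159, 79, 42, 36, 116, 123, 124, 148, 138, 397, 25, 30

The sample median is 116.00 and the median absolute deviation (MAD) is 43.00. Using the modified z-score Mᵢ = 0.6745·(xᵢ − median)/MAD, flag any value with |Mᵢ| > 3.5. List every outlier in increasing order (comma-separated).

|Mᵢ| > 3.5 ⇔ |xᵢ − 116.00| > 3.5·43.00/0.6745 = 223.13.
So outliers lie outside [-107.13, 339.13].
352: M = 3.70 → outlier.
397: M = 4.41 → outlier.

352, 397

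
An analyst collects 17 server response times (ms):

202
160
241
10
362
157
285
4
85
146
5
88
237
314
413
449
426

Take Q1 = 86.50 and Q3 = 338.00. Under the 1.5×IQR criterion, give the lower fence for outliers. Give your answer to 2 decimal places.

IQR = Q3 − Q1 = 338.00 − 86.50 = 251.50.
Lower fence = Q1 − 1.5·IQR = 86.50 − 377.25 = -290.75.
Upper fence = Q3 + 1.5·IQR = 338.00 + 377.25 = 715.25.

-290.75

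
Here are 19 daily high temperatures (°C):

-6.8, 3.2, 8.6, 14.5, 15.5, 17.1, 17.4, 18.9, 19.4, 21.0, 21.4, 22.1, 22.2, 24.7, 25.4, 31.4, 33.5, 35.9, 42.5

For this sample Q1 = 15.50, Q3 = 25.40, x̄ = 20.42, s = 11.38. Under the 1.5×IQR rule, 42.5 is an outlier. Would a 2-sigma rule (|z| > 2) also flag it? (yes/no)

no

z = (42.5 − 20.42) / 11.38 = 1.94.
|z| = 1.94 ≤ 2.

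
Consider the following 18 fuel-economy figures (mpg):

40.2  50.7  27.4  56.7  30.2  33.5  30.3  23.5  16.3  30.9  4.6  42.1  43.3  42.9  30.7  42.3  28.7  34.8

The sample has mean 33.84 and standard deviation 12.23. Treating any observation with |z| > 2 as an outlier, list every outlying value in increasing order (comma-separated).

Cutoffs at x̄ ± 2s: 33.84 ± 2·12.23 = [9.38, 58.30].
4.6: z = -2.39, |z| > 2 → outlier.
Every other value lies within [9.38, 58.30].

4.6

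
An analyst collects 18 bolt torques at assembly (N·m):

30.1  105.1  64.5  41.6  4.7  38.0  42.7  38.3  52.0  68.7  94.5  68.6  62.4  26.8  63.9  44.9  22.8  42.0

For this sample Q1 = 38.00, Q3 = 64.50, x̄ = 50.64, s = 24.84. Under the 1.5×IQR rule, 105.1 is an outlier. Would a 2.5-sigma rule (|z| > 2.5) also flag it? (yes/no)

z = (105.1 − 50.64) / 24.84 = 2.19.
|z| = 2.19 ≤ 2.5.

no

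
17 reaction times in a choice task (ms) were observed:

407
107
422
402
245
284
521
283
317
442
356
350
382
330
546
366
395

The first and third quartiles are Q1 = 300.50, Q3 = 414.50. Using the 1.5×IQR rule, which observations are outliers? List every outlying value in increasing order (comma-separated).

IQR = Q3 − Q1 = 414.50 − 300.50 = 114.00.
Lower fence = Q1 − 1.5·IQR = 300.50 − 171.00 = 129.50.
Upper fence = Q3 + 1.5·IQR = 414.50 + 171.00 = 585.50.
107 < 129.50 → outlier.
All remaining values lie within [129.50, 585.50].

107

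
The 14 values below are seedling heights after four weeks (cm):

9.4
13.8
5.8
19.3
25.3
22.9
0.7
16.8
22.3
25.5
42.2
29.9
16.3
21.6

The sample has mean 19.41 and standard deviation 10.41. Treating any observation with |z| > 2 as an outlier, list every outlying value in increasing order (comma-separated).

42.2

Cutoffs at x̄ ± 2s: 19.41 ± 2·10.41 = [-1.41, 40.23].
42.2: z = 2.19, |z| > 2 → outlier.
Every other value lies within [-1.41, 40.23].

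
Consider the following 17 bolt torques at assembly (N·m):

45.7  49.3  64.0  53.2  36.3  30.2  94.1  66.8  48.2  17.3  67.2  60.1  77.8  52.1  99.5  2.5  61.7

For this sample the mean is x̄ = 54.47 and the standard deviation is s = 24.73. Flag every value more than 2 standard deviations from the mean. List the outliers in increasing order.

Cutoffs at x̄ ± 2s: 54.47 ± 2·24.73 = [5.01, 103.93].
2.5: z = -2.10, |z| > 2 → outlier.
Every other value lies within [5.01, 103.93].

2.5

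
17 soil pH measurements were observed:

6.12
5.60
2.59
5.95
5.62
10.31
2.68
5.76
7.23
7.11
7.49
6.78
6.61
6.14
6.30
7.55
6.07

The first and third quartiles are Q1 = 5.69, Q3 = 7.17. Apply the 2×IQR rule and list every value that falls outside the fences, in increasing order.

2.59, 2.68, 10.31

IQR = Q3 − Q1 = 7.17 − 5.69 = 1.48.
Lower fence = Q1 − 2·IQR = 5.69 − 2.96 = 2.73.
Upper fence = Q3 + 2·IQR = 7.17 + 2.96 = 10.13.
2.59 < 2.73 → outlier.
2.68 < 2.73 → outlier.
10.31 > 10.13 → outlier.
All remaining values lie within [2.73, 10.13].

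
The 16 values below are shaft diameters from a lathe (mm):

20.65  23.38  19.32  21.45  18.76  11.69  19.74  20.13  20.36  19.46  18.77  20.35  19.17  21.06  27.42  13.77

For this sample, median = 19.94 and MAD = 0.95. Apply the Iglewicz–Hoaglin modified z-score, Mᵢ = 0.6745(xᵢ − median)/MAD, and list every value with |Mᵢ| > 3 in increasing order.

11.69, 13.77, 27.42

|Mᵢ| > 3 ⇔ |xᵢ − 19.94| > 3·0.95/0.6745 = 4.23.
So outliers lie outside [15.71, 24.17].
11.69: M = -5.86 → outlier.
13.77: M = -4.38 → outlier.
27.42: M = 5.31 → outlier.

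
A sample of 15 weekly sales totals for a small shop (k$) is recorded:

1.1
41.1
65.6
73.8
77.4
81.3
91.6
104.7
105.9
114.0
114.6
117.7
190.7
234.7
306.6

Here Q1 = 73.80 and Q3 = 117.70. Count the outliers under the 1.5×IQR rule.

4

IQR = 43.90; fences at 73.80 − 65.85 = 7.95 and 117.70 + 65.85 = 183.55.
Outside the cutoffs: 1.1, 190.7, 234.7, 306.6.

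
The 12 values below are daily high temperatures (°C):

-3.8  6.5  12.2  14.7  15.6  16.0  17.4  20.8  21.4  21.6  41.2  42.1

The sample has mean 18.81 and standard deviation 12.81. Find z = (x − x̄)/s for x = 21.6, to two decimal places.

0.22

z = (21.6 − 18.81) / 12.81 = 0.22.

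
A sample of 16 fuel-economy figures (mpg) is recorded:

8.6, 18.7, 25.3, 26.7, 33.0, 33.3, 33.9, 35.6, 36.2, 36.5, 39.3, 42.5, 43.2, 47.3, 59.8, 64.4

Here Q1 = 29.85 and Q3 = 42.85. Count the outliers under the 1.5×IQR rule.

IQR = 13.00; fences at 29.85 − 19.50 = 10.35 and 42.85 + 19.50 = 62.35.
Outside the cutoffs: 8.6, 64.4.

2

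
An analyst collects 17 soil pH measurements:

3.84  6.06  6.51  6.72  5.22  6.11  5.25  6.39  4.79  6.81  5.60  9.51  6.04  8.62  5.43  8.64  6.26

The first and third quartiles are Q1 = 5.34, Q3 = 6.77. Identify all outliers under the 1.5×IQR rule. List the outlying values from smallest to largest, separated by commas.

9.51

IQR = Q3 − Q1 = 6.77 − 5.34 = 1.43.
Lower fence = Q1 − 1.5·IQR = 5.34 − 2.145 = 3.195.
Upper fence = Q3 + 1.5·IQR = 6.77 + 2.145 = 8.915.
9.51 > 8.915 → outlier.
All remaining values lie within [3.195, 8.915].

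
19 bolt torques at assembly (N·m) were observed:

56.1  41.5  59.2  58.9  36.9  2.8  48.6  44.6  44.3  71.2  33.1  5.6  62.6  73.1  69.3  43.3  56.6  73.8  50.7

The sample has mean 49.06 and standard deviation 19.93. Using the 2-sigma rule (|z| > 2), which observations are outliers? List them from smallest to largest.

2.8, 5.6

Cutoffs at x̄ ± 2s: 49.06 ± 2·19.93 = [9.20, 88.92].
2.8: z = -2.32, |z| > 2 → outlier.
5.6: z = -2.18, |z| > 2 → outlier.
Every other value lies within [9.20, 88.92].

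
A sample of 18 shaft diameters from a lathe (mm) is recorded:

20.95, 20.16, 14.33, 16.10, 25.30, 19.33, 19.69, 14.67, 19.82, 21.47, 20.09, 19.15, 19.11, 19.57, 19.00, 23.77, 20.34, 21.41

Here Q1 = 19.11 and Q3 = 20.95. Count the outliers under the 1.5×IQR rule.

IQR = 1.84; fences at 19.11 − 2.76 = 16.35 and 20.95 + 2.76 = 23.71.
Outside the cutoffs: 14.33, 14.67, 16.10, 23.77, 25.30.

5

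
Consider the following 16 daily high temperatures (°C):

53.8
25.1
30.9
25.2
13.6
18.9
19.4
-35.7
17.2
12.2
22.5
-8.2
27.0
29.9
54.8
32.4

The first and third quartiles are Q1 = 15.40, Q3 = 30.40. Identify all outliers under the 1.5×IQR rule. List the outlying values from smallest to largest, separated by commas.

-35.7, -8.2, 53.8, 54.8

IQR = Q3 − Q1 = 30.40 − 15.40 = 15.00.
Lower fence = Q1 − 1.5·IQR = 15.40 − 22.50 = -7.10.
Upper fence = Q3 + 1.5·IQR = 30.40 + 22.50 = 52.90.
-35.7 < -7.10 → outlier.
-8.2 < -7.10 → outlier.
53.8 > 52.90 → outlier.
54.8 > 52.90 → outlier.
All remaining values lie within [-7.10, 52.90].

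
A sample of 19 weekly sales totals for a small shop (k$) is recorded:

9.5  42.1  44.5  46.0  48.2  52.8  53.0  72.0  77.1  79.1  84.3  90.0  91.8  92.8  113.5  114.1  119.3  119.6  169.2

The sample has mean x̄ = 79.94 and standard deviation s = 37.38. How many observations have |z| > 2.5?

0

Cutoffs: x̄ ± 2.5s = [-13.51, 173.39].
Every value lies within the cutoffs.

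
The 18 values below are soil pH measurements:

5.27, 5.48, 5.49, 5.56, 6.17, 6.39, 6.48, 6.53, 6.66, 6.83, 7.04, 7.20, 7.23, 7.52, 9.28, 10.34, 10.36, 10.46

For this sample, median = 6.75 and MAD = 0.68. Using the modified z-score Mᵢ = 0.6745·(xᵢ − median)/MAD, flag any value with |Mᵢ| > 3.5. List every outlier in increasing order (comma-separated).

|Mᵢ| > 3.5 ⇔ |xᵢ − 6.75| > 3.5·0.68/0.6745 = 3.53.
So outliers lie outside [3.22, 10.28].
10.34: M = 3.56 → outlier.
10.36: M = 3.58 → outlier.
10.46: M = 3.68 → outlier.

10.34, 10.36, 10.46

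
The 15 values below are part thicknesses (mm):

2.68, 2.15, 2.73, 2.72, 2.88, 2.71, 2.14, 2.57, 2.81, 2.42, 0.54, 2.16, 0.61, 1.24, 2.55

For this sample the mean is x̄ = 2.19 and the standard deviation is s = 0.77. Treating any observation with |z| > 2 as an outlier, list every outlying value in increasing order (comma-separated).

0.54, 0.61

Cutoffs at x̄ ± 2s: 2.19 ± 2·0.77 = [0.65, 3.73].
0.54: z = -2.14, |z| > 2 → outlier.
0.61: z = -2.05, |z| > 2 → outlier.
Every other value lies within [0.65, 3.73].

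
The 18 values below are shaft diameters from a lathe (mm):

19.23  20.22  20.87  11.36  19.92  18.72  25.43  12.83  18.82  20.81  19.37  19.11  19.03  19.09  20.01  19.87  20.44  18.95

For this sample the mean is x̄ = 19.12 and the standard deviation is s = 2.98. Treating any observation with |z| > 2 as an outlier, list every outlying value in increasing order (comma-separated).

11.36, 12.83, 25.43

Cutoffs at x̄ ± 2s: 19.12 ± 2·2.98 = [13.16, 25.08].
11.36: z = -2.60, |z| > 2 → outlier.
12.83: z = -2.11, |z| > 2 → outlier.
25.43: z = 2.12, |z| > 2 → outlier.
Every other value lies within [13.16, 25.08].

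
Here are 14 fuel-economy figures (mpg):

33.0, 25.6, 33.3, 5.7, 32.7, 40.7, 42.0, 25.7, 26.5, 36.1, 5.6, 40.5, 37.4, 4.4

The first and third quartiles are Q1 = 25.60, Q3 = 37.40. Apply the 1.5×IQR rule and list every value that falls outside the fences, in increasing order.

4.4, 5.6, 5.7

IQR = Q3 − Q1 = 37.40 − 25.60 = 11.80.
Lower fence = Q1 − 1.5·IQR = 25.60 − 17.70 = 7.90.
Upper fence = Q3 + 1.5·IQR = 37.40 + 17.70 = 55.10.
4.4 < 7.90 → outlier.
5.6 < 7.90 → outlier.
5.7 < 7.90 → outlier.
All remaining values lie within [7.90, 55.10].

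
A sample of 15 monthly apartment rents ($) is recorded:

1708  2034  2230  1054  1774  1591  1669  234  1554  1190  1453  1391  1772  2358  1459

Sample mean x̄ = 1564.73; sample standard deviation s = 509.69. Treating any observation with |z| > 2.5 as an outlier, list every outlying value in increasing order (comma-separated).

Cutoffs at x̄ ± 2.5s: 1564.73 ± 2.5·509.69 = [290.505, 2838.955].
234: z = -2.61, |z| > 2.5 → outlier.
Every other value lies within [290.505, 2838.955].

234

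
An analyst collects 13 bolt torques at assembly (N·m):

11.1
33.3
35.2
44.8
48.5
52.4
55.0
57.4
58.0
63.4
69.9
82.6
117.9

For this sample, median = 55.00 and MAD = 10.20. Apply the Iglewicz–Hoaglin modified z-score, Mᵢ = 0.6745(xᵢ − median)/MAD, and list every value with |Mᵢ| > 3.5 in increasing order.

|Mᵢ| > 3.5 ⇔ |xᵢ − 55.00| > 3.5·10.20/0.6745 = 52.93.
So outliers lie outside [2.07, 107.93].
117.9: M = 4.16 → outlier.

117.9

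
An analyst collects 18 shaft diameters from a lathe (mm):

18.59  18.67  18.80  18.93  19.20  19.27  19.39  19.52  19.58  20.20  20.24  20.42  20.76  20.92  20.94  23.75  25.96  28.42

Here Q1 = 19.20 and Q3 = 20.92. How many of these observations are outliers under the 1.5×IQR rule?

IQR = 1.72; fences at 19.20 − 2.58 = 16.62 and 20.92 + 2.58 = 23.50.
Outside the cutoffs: 23.75, 25.96, 28.42.

3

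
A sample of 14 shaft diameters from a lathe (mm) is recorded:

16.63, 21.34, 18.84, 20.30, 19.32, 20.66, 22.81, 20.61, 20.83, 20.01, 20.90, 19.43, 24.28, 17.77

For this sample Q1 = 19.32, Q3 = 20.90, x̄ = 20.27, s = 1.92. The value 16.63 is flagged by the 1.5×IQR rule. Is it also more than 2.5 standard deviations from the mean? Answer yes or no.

no

z = (16.63 − 20.27) / 1.92 = -1.90.
|z| = 1.90 ≤ 2.5.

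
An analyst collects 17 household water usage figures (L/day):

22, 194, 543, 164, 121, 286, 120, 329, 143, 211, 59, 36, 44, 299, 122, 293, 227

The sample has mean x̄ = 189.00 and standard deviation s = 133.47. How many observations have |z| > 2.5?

1

Cutoffs: x̄ ± 2.5s = [-144.675, 522.675].
Outside the cutoffs: 543.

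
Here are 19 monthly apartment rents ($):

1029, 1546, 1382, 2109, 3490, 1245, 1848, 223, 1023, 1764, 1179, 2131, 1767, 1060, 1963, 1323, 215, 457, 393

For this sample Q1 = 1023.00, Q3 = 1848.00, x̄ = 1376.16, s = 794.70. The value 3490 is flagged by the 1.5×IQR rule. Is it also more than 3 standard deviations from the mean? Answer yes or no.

z = (3490 − 1376.16) / 794.70 = 2.66.
|z| = 2.66 ≤ 3.

no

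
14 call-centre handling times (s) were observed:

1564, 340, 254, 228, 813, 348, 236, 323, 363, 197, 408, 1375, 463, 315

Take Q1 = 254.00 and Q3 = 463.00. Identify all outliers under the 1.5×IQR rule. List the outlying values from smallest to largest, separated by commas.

813, 1375, 1564

IQR = Q3 − Q1 = 463.00 − 254.00 = 209.00.
Lower fence = Q1 − 1.5·IQR = 254.00 − 313.50 = -59.50.
Upper fence = Q3 + 1.5·IQR = 463.00 + 313.50 = 776.50.
813 > 776.50 → outlier.
1375 > 776.50 → outlier.
1564 > 776.50 → outlier.
All remaining values lie within [-59.50, 776.50].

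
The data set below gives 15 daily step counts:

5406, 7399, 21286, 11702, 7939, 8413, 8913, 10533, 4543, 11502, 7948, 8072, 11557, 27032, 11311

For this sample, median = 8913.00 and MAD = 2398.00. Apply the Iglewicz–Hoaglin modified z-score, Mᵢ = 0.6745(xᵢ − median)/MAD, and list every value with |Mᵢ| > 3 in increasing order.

|Mᵢ| > 3 ⇔ |xᵢ − 8913.00| > 3·2398.00/0.6745 = 10665.68.
So outliers lie outside [-1752.68, 19578.68].
21286: M = 3.48 → outlier.
27032: M = 5.10 → outlier.

21286, 27032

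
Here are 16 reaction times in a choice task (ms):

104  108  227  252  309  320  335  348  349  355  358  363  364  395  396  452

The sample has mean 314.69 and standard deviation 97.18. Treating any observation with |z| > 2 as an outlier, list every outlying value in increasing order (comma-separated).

Cutoffs at x̄ ± 2s: 314.69 ± 2·97.18 = [120.33, 509.05].
104: z = -2.17, |z| > 2 → outlier.
108: z = -2.13, |z| > 2 → outlier.
Every other value lies within [120.33, 509.05].

104, 108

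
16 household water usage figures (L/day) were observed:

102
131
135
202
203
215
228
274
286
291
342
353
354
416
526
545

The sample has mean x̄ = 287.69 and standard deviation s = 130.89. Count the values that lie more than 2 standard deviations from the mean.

Cutoffs: x̄ ± 2s = [25.91, 549.47].
Every value lies within the cutoffs.

0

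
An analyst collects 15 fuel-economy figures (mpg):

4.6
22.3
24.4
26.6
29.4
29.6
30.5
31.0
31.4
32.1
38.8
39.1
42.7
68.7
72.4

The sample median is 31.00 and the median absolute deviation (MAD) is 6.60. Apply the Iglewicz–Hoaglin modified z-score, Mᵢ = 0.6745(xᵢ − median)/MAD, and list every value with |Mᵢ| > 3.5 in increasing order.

68.7, 72.4

|Mᵢ| > 3.5 ⇔ |xᵢ − 31.00| > 3.5·6.60/0.6745 = 34.25.
So outliers lie outside [-3.25, 65.25].
68.7: M = 3.85 → outlier.
72.4: M = 4.23 → outlier.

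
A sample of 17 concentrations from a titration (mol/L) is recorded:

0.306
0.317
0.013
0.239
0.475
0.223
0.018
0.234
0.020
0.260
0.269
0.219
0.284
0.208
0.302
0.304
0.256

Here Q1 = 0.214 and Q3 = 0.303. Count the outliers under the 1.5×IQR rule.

4

IQR = 0.089; fences at 0.214 − 0.1335 = 0.0805 and 0.303 + 0.1335 = 0.4365.
Outside the cutoffs: 0.013, 0.018, 0.020, 0.475.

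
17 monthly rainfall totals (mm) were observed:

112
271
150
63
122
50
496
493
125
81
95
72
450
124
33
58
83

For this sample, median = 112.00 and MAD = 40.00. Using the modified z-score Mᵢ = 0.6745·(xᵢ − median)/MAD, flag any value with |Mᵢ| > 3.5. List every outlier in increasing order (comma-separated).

450, 493, 496

|Mᵢ| > 3.5 ⇔ |xᵢ − 112.00| > 3.5·40.00/0.6745 = 207.56.
So outliers lie outside [-95.56, 319.56].
450: M = 5.70 → outlier.
493: M = 6.42 → outlier.
496: M = 6.48 → outlier.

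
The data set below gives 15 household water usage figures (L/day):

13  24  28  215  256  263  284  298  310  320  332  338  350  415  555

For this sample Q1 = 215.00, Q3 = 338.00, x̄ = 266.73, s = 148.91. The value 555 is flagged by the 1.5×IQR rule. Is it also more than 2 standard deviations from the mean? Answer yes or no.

no

z = (555 − 266.73) / 148.91 = 1.94.
|z| = 1.94 ≤ 2.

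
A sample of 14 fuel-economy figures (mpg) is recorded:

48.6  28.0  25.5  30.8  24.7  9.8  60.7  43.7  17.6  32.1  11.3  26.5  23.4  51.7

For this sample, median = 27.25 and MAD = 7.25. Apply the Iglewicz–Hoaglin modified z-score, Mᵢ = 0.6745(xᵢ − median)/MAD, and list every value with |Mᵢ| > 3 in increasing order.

|Mᵢ| > 3 ⇔ |xᵢ − 27.25| > 3·7.25/0.6745 = 32.25.
So outliers lie outside [-5.00, 59.50].
60.7: M = 3.11 → outlier.

60.7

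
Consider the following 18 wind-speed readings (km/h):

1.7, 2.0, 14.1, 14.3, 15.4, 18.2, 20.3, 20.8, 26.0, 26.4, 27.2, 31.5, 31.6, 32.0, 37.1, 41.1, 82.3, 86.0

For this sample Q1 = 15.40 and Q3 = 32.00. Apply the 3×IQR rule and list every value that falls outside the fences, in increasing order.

82.3, 86.0

IQR = Q3 − Q1 = 32.00 − 15.40 = 16.60.
Lower fence = Q1 − 3·IQR = 15.40 − 49.80 = -34.40.
Upper fence = Q3 + 3·IQR = 32.00 + 49.80 = 81.80.
82.3 > 81.80 → outlier.
86.0 > 81.80 → outlier.
All remaining values lie within [-34.40, 81.80].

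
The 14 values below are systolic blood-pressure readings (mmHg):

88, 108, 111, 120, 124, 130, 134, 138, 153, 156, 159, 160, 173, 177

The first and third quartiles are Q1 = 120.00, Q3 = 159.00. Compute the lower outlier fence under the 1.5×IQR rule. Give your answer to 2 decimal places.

IQR = Q3 − Q1 = 159.00 − 120.00 = 39.00.
Lower fence = Q1 − 1.5·IQR = 120.00 − 58.50 = 61.50.
Upper fence = Q3 + 1.5·IQR = 159.00 + 58.50 = 217.50.

61.50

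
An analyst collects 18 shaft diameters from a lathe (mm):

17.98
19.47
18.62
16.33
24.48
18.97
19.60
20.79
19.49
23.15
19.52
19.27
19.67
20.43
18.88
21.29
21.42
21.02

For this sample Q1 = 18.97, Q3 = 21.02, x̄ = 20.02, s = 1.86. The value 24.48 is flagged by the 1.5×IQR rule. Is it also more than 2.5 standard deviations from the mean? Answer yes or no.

no

z = (24.48 − 20.02) / 1.86 = 2.40.
|z| = 2.40 ≤ 2.5.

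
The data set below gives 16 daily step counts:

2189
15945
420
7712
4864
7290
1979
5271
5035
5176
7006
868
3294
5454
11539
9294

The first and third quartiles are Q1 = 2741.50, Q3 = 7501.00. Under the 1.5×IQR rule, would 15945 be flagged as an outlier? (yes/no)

IQR = Q3 − Q1 = 7501.00 − 2741.50 = 4759.50.
Lower fence = Q1 − 1.5·IQR = 2741.50 − 7139.25 = -4397.75.
Upper fence = Q3 + 1.5·IQR = 7501.00 + 7139.25 = 14640.25.
15945 lies above the upper fence.

yes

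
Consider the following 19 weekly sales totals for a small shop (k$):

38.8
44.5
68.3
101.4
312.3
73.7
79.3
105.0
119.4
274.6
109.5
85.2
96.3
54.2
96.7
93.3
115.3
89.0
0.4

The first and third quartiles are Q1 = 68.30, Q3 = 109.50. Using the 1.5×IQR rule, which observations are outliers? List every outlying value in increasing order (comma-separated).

IQR = Q3 − Q1 = 109.50 − 68.30 = 41.20.
Lower fence = Q1 − 1.5·IQR = 68.30 − 61.80 = 6.50.
Upper fence = Q3 + 1.5·IQR = 109.50 + 61.80 = 171.30.
0.4 < 6.50 → outlier.
274.6 > 171.30 → outlier.
312.3 > 171.30 → outlier.
All remaining values lie within [6.50, 171.30].

0.4, 274.6, 312.3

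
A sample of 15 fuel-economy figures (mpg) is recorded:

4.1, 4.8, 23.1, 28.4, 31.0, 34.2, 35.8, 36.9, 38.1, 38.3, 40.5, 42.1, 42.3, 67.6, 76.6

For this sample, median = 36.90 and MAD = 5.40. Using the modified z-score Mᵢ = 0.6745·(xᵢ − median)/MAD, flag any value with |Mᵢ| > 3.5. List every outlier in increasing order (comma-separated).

|Mᵢ| > 3.5 ⇔ |xᵢ − 36.90| > 3.5·5.40/0.6745 = 28.02.
So outliers lie outside [8.88, 64.92].
4.1: M = -4.10 → outlier.
4.8: M = -4.01 → outlier.
67.6: M = 3.83 → outlier.
76.6: M = 4.96 → outlier.

4.1, 4.8, 67.6, 76.6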